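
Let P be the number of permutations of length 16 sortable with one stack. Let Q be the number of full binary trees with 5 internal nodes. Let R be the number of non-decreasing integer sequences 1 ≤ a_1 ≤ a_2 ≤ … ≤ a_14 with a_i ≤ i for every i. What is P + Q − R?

Stack-sortable permutations are exactly the 231-avoiding ones, counted by C_n; here n = 16. So P = C_16 = 35357670.
Full binary trees with n internal nodes are counted by C_n; here n = 5. So Q = C_5 = 42.
Such sub-staircase sequences of length n are counted by C_n; here n = 14. So R = C_14 = 2674440.
P + Q − R = 35357670 + 42 − 2674440 = 32683272.

32683272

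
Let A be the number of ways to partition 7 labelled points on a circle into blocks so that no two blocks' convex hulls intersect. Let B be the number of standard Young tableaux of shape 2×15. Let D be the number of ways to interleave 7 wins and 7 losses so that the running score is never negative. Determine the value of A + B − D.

9694845

Non-crossing partitions of an n-element set are counted by C_n; here n = 7. So A = C_7 = 429.
By the hook-length formula (or a Dyck-path bijection), SYT of shape 2×15 number C_15. So B = C_15 = 9694845.
Ballot sequences with n votes each where one side never trails are Dyck words, counted by C_n; here n = 7. So D = C_7 = 429.
A + B − D = 429 + 9694845 − 429 = 9694845.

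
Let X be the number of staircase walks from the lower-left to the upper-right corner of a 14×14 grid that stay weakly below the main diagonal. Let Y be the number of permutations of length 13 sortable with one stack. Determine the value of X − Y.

1931540

Monotone paths in an n×n grid that stay weakly below the diagonal are counted by C_n; here n = 14. So X = C_14 = 2674440.
Stack-sortable permutations are exactly the 231-avoiding ones, counted by C_n; here n = 13. So Y = C_13 = 742900.
X − Y = 2674440 − 742900 = 1931540.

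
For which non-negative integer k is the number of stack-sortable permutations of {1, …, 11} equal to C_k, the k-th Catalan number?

11

By Knuth's characterisation, the stack-sortable permutations of length 11 are the 231-avoiders, numbering C_11.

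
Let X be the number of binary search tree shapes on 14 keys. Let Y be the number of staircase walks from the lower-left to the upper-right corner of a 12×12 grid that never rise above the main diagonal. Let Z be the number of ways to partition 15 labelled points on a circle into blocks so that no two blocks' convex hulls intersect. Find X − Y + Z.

There are C_n binary search tree shapes on n keys; with n = 14 that is C_14. So X = C_14 = 2674440.
Monotone paths in an n×n grid that stay weakly below the diagonal are counted by C_n; here n = 12. So Y = C_12 = 208012.
Non-crossing partitions of an n-element set are counted by C_n; here n = 15. So Z = C_15 = 9694845.
X − Y + Z = 2674440 − 208012 + 9694845 = 12161273.

12161273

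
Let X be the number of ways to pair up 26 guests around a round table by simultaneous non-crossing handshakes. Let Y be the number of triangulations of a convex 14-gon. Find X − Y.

Non-crossing handshake pairings of 2n people are counted by C_n; 26 people gives n = 13. So X = C_13 = 742900.
A convex 14-gon is triangulated into 12 triangles, and the number of such triangulations is the Catalan number C_{14−2} = C_12. So Y = C_12 = 208012.
X − Y = 742900 − 208012 = 534888.

534888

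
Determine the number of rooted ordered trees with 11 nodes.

16796

A rooted plane tree on 11 nodes has 10 edges, and such trees are counted by C_10.
C_10 = C(20,10)/11 = 184756/11 = 16796.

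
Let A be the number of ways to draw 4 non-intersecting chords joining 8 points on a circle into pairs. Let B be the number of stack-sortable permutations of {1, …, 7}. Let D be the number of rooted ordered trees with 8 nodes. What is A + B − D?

Pairing 8 circle points by 4 non-crossing chords gives C_4 matchings. So A = C_4 = 14.
Stack-sortable permutations are exactly the 231-avoiding ones, counted by C_n; here n = 7. So B = C_7 = 429.
A rooted plane tree on 8 nodes has 7 edges, and such trees are counted by C_7. So D = C_7 = 429.
A + B − D = 14 + 429 − 429 = 14.

14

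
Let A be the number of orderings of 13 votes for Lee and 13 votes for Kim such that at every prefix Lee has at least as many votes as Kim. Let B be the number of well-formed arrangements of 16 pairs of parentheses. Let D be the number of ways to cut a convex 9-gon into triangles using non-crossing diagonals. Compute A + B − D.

36100141

Ballot sequences with n votes each where one side never trails are Dyck words, counted by C_n; here n = 13. So A = C_13 = 742900.
Balanced strings of n pairs of brackets are counted by C_n; here n = 16. So B = C_16 = 35357670.
A convex 9-gon is triangulated into 7 triangles, and the number of such triangulations is the Catalan number C_{9−2} = C_7. So D = C_7 = 429.
A + B − D = 742900 + 35357670 − 429 = 36100141.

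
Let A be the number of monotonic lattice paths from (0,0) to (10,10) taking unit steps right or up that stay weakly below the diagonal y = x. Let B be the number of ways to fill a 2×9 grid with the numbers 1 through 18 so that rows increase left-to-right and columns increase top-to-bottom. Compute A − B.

Monotone paths in an n×n grid that stay weakly below the diagonal are counted by C_n; here n = 10. So A = C_10 = 16796.
By the hook-length formula (or a Dyck-path bijection), SYT of shape 2×9 number C_9. So B = C_9 = 4862.
A − B = 16796 − 4862 = 11934.

11934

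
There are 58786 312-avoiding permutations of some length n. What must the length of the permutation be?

Permutations of [n] avoiding a fixed length-3 pattern are counted by C_n. Since C_11 = 58786, the index is 11.

11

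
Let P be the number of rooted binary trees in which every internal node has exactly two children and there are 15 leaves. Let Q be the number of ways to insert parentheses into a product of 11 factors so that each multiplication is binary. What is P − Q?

2657644

A full binary tree with L leaves has L−1 internal nodes and is counted by C_{L−1}; L = 15 gives C_14. So P = C_14 = 2674440.
Parenthesizations of m factors correspond to full binary trees with m leaves, counted by C_{m−1}; m = 11 gives C_10. So Q = C_10 = 16796.
P − Q = 2674440 − 16796 = 2657644.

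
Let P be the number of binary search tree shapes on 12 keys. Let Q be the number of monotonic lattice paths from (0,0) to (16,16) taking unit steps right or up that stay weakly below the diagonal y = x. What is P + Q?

35565682

Binary trees (left/right distinguished) on n nodes are counted by C_n; here n = 12. So P = C_12 = 208012.
Monotone paths in an n×n grid that stay weakly below the diagonal are counted by C_n; here n = 16. So Q = C_16 = 35357670.
P + Q = 208012 + 35357670 = 35565682.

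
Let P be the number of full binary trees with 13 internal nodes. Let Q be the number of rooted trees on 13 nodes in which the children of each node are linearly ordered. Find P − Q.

534888

The number of full binary trees on 13 internal nodes is the Catalan number C_13. So P = C_13 = 742900.
A rooted plane tree on 13 nodes has 12 edges, and such trees are counted by C_12. So Q = C_12 = 208012.
P − Q = 742900 − 208012 = 534888.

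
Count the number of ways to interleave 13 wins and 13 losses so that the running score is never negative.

Ballot sequences with n votes each where one side never trails are Dyck words, counted by C_n; here n = 13.
C_13 = C(26,13)/14 = 10400600/14 = 742900.

742900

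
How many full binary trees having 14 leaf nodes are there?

A full binary tree with L leaves has L−1 internal nodes and is counted by C_{L−1}; L = 14 gives C_13.
C_13 = 742900.

742900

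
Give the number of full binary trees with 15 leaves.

2674440

A full binary tree with L leaves has L−1 internal nodes and is counted by C_{L−1}; L = 15 gives C_14.
C_14 = C_13 · 2(2·13+1)/(13+2) = 742900 · 54/15 = 2674440.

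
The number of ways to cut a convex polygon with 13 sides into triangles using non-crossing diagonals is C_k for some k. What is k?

11

The number of triangulations of a 13-gon is the Catalan number C_11 (index = sides − 2).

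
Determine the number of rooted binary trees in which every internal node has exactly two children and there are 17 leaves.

35357670

A full binary tree with L leaves has L−1 internal nodes and is counted by C_{L−1}; L = 17 gives C_16.
C_16 = 35357670.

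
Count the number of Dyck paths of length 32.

35357670

Dyck paths of semilength n (length 2n) are counted by C_n; here n = 16.
C_16 = C(32,16)/17 = 601080390/17 = 35357670.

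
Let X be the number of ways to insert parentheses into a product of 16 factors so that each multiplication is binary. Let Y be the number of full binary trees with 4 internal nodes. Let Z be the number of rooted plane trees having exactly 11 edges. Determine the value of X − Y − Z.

9636045

Parenthesizations of m factors correspond to full binary trees with m leaves, counted by C_{m−1}; m = 16 gives C_15. So X = C_15 = 9694845.
The number of full binary trees on 4 internal nodes is the Catalan number C_4. So Y = C_4 = 14.
A rooted plane tree with 11 edges has 12 nodes, and the count is C_11. So Z = C_11 = 58786.
X − Y − Z = 9694845 − 14 − 58786 = 9636045.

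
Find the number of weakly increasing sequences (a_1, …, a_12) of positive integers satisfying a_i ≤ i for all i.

208012

Weakly increasing sequences with a_i ≤ i biject with Dyck paths of semilength 12, so there are C_12.
C_12 = 208012.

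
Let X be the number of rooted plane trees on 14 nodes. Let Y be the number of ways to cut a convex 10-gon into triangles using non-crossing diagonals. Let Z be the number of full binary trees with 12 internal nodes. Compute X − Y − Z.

533458

A rooted plane tree on 14 nodes has 13 edges, and such trees are counted by C_13. So X = C_13 = 742900.
Triangulations of a convex m-gon are counted by C_{m−2}; with m = 10 this is C_8. So Y = C_8 = 1430.
Full binary trees with n internal nodes are counted by C_n; here n = 12. So Z = C_12 = 208012.
X − Y − Z = 742900 − 1430 − 208012 = 533458.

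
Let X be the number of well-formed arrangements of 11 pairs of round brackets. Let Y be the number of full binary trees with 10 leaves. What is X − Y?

With 11 pairs the number of balanced bracket strings is the Catalan number C_11. So X = C_11 = 58786.
A full binary tree with L leaves has L−1 internal nodes and is counted by C_{L−1}; L = 10 gives C_9. So Y = C_9 = 4862.
X − Y = 58786 − 4862 = 53924.

53924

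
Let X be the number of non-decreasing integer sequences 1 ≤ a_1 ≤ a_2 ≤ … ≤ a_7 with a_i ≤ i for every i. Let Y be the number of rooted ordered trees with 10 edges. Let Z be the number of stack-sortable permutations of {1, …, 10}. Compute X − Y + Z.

429

Such sub-staircase sequences of length n are counted by C_n; here n = 7. So X = C_7 = 429.
Rooted ordered trees with n edges are counted by C_n; here n = 10. So Y = C_10 = 16796.
By Knuth's characterisation, the stack-sortable permutations of length 10 are the 231-avoiders, numbering C_10. So Z = C_10 = 16796.
X − Y + Z = 429 − 16796 + 16796 = 429.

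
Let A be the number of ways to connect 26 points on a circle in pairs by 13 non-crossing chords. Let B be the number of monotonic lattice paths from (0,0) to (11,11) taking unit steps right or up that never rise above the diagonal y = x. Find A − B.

684114

Non-crossing perfect matchings of 2n points on a circle are counted by C_n; with 26 points, n = 13. So A = C_13 = 742900.
Monotone paths in an n×n grid that stay weakly below the diagonal are counted by C_n; here n = 11. So B = C_11 = 58786.
A − B = 742900 − 58786 = 684114.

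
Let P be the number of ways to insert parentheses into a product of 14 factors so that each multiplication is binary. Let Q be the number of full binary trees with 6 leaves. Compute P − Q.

742858

Parenthesizations of m factors correspond to full binary trees with m leaves, counted by C_{m−1}; m = 14 gives C_13. So P = C_13 = 742900.
Full binary trees with 6 leaves have 6−1 = 5 internal nodes, so there are C_5 of them. So Q = C_5 = 42.
P − Q = 742900 − 42 = 742858.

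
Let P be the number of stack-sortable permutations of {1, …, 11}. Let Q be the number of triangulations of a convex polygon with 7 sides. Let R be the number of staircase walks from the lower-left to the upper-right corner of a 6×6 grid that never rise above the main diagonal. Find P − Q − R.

58612

By Knuth's characterisation, the stack-sortable permutations of length 11 are the 231-avoiders, numbering C_11. So P = C_11 = 58786.
Triangulations of a convex m-gon are counted by C_{m−2}; with m = 7 this is C_5. So Q = C_5 = 42.
Monotone paths in an n×n grid that stay weakly below the diagonal are counted by C_n; here n = 6. So R = C_6 = 132.
P − Q − R = 58786 − 42 − 132 = 58612.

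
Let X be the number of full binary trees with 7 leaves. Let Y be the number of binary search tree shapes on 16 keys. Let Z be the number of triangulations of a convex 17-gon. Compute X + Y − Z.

25662957

A full binary tree with L leaves has L−1 internal nodes and is counted by C_{L−1}; L = 7 gives C_6. So X = C_6 = 132.
There are C_n binary search tree shapes on n keys; with n = 16 that is C_16. So Y = C_16 = 35357670.
The number of triangulations of a 17-gon is the Catalan number C_15 (index = sides − 2). So Z = C_15 = 9694845.
X + Y − Z = 132 + 35357670 − 9694845 = 25662957.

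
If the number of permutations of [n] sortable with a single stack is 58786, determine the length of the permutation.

Stack-sortable permutations of [n] are counted by C_n; 58786 = C_11.

11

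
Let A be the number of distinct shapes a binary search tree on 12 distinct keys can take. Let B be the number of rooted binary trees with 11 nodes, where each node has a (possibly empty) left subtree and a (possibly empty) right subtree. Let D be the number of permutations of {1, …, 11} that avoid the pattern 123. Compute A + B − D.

208012

Binary trees (left/right distinguished) on n nodes are counted by C_n; here n = 12. So A = C_12 = 208012.
Binary trees (left/right distinguished) on n nodes are counted by C_n; here n = 11. So B = C_11 = 58786.
For any fixed pattern of length 3, the pattern-avoiding permutations of [11] number C_11. So D = C_11 = 58786.
A + B − D = 208012 + 58786 − 58786 = 208012.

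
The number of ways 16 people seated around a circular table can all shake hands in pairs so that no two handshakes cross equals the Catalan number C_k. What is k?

8

Non-crossing handshake pairings of 2n people are counted by C_n; 16 people gives n = 8.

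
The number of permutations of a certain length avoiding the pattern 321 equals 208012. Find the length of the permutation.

12

Permutations of [n] avoiding a fixed length-3 pattern are counted by C_n. Since C_12 = 208012, the index is 12.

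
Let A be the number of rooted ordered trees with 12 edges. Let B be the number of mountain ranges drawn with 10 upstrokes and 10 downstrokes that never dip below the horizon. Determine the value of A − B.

191216

A rooted plane tree with 12 edges has 13 nodes, and the count is C_12. So A = C_12 = 208012.
A Dyck path with 10 up-steps and 10 down-steps has semilength 10, so there are C_10 of them. So B = C_10 = 16796.
A − B = 208012 − 16796 = 191216.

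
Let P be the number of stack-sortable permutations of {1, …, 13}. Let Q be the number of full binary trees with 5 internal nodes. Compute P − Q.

742858

Stack-sortable permutations are exactly the 231-avoiding ones, counted by C_n; here n = 13. So P = C_13 = 742900.
Full binary trees with n internal nodes are counted by C_n; here n = 5. So Q = C_5 = 42.
P − Q = 742900 − 42 = 742858.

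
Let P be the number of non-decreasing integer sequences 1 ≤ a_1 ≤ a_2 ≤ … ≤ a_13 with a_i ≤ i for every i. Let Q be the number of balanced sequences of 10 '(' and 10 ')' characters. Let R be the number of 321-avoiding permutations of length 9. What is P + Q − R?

754834

Such sub-staircase sequences of length n are counted by C_n; here n = 13. So P = C_13 = 742900.
A balanced arrangement of 10 bracket pairs is a Dyck word of semilength 10, so the count is C_10. So Q = C_10 = 16796.
Permutations of [n] avoiding any single length-3 pattern are counted by C_n; here n = 9. So R = C_9 = 4862.
P + Q − R = 742900 + 16796 − 4862 = 754834.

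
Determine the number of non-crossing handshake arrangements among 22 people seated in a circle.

Non-crossing handshake pairings of 2n people are counted by C_n; 22 people gives n = 11.
C_11 = C(22,11)/12 = 705432/12 = 58786.

58786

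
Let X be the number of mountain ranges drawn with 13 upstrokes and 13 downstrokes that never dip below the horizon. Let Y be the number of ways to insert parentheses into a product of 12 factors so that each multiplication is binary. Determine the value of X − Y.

684114

Dyck paths of semilength n (length 2n) are counted by C_n; here n = 13. So X = C_13 = 742900.
Bracketing 12 factors into binary products is counted by C_{12−1} = C_11. So Y = C_11 = 58786.
X − Y = 742900 − 58786 = 684114.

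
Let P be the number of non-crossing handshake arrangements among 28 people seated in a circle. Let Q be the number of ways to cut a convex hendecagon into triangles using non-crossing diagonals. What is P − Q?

2669578

Non-crossing handshake pairings of 2n people are counted by C_n; 28 people gives n = 14. So P = C_14 = 2674440.
Triangulations of a convex m-gon are counted by C_{m−2}; with m = 11 this is C_9. So Q = C_9 = 4862.
P − Q = 2674440 − 4862 = 2669578.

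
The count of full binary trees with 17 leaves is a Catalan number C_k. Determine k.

16

A full binary tree with L leaves has L−1 internal nodes and is counted by C_{L−1}; L = 17 gives C_16.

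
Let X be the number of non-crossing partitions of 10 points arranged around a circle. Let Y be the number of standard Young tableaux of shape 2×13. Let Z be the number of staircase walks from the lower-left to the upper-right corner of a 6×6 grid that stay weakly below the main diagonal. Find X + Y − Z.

759564

The non-crossing partitions of [10] form a lattice of size C_10. So X = C_10 = 16796.
Standard Young tableaux of shape 2×n are counted by C_n; here n = 13. So Y = C_13 = 742900.
Monotone paths in an n×n grid that stay weakly below the diagonal are counted by C_n; here n = 6. So Z = C_6 = 132.
X + Y − Z = 16796 + 742900 − 132 = 759564.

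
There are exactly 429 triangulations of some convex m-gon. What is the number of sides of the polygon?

9

Triangulations of a convex m-gon are counted by C_{m−2}. Since C_7 = 429, the index is 7.
So m − 2 = 7, giving m = 9 sides.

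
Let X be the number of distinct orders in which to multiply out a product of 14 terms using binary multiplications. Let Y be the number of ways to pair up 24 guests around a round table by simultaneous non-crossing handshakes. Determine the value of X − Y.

Parenthesizations of m factors correspond to full binary trees with m leaves, counted by C_{m−1}; m = 14 gives C_13. So X = C_13 = 742900.
With 24 = 2·12 people, non-crossing handshake pairings are non-crossing perfect matchings on a circle, counted by C_12. So Y = C_12 = 208012.
X − Y = 742900 − 208012 = 534888.

534888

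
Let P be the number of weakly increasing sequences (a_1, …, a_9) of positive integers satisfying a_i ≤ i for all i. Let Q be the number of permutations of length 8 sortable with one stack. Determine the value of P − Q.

3432

Such sub-staircase sequences of length n are counted by C_n; here n = 9. So P = C_9 = 4862.
Stack-sortable permutations are exactly the 231-avoiding ones, counted by C_n; here n = 8. So Q = C_8 = 1430.
P − Q = 4862 − 1430 = 3432.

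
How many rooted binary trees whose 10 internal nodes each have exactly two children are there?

16796

Full binary trees with n internal nodes are counted by C_n; here n = 10.
C_10 = C(20,10)/11 = 184756/11 = 16796.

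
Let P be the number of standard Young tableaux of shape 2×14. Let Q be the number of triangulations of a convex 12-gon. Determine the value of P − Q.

2657644

Standard Young tableaux of shape 2×n are counted by C_n; here n = 14. So P = C_14 = 2674440.
Triangulations of a convex m-gon are counted by C_{m−2}; with m = 12 this is C_10. So Q = C_10 = 16796.
P − Q = 2674440 − 16796 = 2657644.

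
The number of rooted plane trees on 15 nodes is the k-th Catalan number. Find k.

14

A rooted plane tree on 15 nodes has 14 edges, and such trees are counted by C_14.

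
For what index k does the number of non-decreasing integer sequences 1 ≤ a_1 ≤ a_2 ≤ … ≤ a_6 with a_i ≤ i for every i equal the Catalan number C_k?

6

Weakly increasing sequences with a_i ≤ i biject with Dyck paths of semilength 6, so there are C_6.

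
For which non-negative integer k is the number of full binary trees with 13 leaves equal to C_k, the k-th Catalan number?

12

Full binary trees with 13 leaves have 13−1 = 12 internal nodes, so there are C_12 of them.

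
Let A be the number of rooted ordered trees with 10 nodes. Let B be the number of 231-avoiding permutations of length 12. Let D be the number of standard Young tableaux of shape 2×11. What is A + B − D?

Rooted ordered (plane) trees on m nodes have m−1 edges and are counted by C_{m−1}; m = 10 gives C_9. So A = C_9 = 4862.
For any fixed pattern of length 3, the pattern-avoiding permutations of [12] number C_12. So B = C_12 = 208012.
Standard Young tableaux of shape 2×n are counted by C_n; here n = 11. So D = C_11 = 58786.
A + B − D = 4862 + 208012 − 58786 = 154088.

154088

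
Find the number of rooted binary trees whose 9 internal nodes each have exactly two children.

4862

Full binary trees with n internal nodes are counted by C_n; here n = 9.
C_9 = C_8 · 2(2·8+1)/(8+2) = 1430 · 34/10 = 4862.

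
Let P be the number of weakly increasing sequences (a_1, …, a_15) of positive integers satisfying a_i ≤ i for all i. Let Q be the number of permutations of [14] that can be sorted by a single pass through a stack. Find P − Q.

Such sub-staircase sequences of length n are counted by C_n; here n = 15. So P = C_15 = 9694845.
Stack-sortable permutations are exactly the 231-avoiding ones, counted by C_n; here n = 14. So Q = C_14 = 2674440.
P − Q = 9694845 − 2674440 = 7020405.

7020405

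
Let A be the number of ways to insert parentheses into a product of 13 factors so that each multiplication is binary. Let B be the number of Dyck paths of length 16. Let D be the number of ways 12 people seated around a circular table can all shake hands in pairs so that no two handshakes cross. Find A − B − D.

206450

Ways to associate a product of 13 factors correspond to binary trees on 13 leaves, so the count is C_12. So A = C_12 = 208012.
Dyck paths of semilength n (length 2n) are counted by C_n; here n = 8. So B = C_8 = 1430.
Non-crossing handshake pairings of 2n people are counted by C_n; 12 people gives n = 6. So D = C_6 = 132.
A − B − D = 208012 − 1430 − 132 = 206450.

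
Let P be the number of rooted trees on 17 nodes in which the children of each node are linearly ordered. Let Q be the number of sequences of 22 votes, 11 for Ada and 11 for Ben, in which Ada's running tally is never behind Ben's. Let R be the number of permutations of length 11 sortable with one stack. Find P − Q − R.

Rooted ordered (plane) trees on m nodes have m−1 edges and are counted by C_{m−1}; m = 17 gives C_16. So P = C_16 = 35357670.
Reading a vote for the leader as '(' and for the other as ')' turns such a sequence into a balanced string of 11 pairs, so the count is C_11. So Q = C_11 = 58786.
Stack-sortable permutations are exactly the 231-avoiding ones, counted by C_n; here n = 11. So R = C_11 = 58786.
P − Q − R = 35357670 − 58786 − 58786 = 35240098.

35240098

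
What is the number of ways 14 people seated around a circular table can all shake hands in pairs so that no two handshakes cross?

With 14 = 2·7 people, non-crossing handshake pairings are non-crossing perfect matchings on a circle, counted by C_7.
C_7 = C_6 · 2(2·6+1)/(6+2) = 132 · 26/8 = 429.

429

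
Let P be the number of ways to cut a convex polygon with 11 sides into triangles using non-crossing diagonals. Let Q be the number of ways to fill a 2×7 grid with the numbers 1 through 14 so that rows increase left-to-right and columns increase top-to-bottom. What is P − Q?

4433

Triangulations of a convex m-gon are counted by C_{m−2}; with m = 11 this is C_9. So P = C_9 = 4862.
By the hook-length formula (or a Dyck-path bijection), SYT of shape 2×7 number C_7. So Q = C_7 = 429.
P − Q = 4862 − 429 = 4433.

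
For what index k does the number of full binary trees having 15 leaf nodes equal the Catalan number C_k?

A full binary tree with L leaves has L−1 internal nodes and is counted by C_{L−1}; L = 15 gives C_14.

14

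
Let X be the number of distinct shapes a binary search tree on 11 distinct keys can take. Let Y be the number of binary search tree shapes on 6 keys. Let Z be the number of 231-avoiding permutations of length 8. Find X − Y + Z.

Binary trees (left/right distinguished) on n nodes are counted by C_n; here n = 11. So X = C_11 = 58786.
There are C_n binary search tree shapes on n keys; with n = 6 that is C_6. So Y = C_6 = 132.
For any fixed pattern of length 3, the pattern-avoiding permutations of [8] number C_8. So Z = C_8 = 1430.
X − Y + Z = 58786 − 132 + 1430 = 60084.

60084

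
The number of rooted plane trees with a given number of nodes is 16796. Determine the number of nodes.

11

Rooted ordered trees on m nodes are counted by C_{m−1}, and C_10 = 16796.
So the index is 10, and the number of nodes is 10 + 1 = 11.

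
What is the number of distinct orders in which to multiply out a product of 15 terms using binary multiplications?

2674440

Bracketing 15 factors into binary products is counted by C_{15−1} = C_14.
C_14 = 2674440.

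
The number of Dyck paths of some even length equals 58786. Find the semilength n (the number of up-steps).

Dyck paths of semilength n are counted by C_n; 58786 = C_11.

11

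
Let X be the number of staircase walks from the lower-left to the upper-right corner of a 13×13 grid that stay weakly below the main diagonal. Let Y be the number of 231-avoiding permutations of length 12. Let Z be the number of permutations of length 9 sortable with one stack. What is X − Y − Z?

530026

Monotone paths in an n×n grid that stay weakly below the diagonal are counted by C_n; here n = 13. So X = C_13 = 742900.
For any fixed pattern of length 3, the pattern-avoiding permutations of [12] number C_12. So Y = C_12 = 208012.
By Knuth's characterisation, the stack-sortable permutations of length 9 are the 231-avoiders, numbering C_9. So Z = C_9 = 4862.
X − Y − Z = 742900 − 208012 − 4862 = 530026.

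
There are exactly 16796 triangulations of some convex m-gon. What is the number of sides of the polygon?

12

Triangulations of a convex m-gon are counted by C_{m−2}; 16796 = C_10.
So m − 2 = 10, giving m = 12 sides.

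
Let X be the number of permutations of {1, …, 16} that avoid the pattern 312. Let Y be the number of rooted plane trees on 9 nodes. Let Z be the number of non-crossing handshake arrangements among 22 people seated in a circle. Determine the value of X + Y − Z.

For any fixed pattern of length 3, the pattern-avoiding permutations of [16] number C_16. So X = C_16 = 35357670.
A rooted plane tree on 9 nodes has 8 edges, and such trees are counted by C_8. So Y = C_8 = 1430.
Non-crossing handshake pairings of 2n people are counted by C_n; 22 people gives n = 11. So Z = C_11 = 58786.
X + Y − Z = 35357670 + 1430 − 58786 = 35300314.

35300314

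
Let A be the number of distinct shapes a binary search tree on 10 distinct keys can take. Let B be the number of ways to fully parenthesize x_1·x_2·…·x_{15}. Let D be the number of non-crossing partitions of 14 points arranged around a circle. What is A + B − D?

Rooted binary trees with 10 nodes (each child slot possibly empty) number C_10. So A = C_10 = 16796.
Parenthesizations of m factors correspond to full binary trees with m leaves, counted by C_{m−1}; m = 15 gives C_14. So B = C_14 = 2674440.
The non-crossing partitions of [14] form a lattice of size C_14. So D = C_14 = 2674440.
A + B − D = 16796 + 2674440 − 2674440 = 16796.

16796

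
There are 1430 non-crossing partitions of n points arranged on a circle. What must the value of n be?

Non-crossing partitions of [n] are counted by C_n; 1430 = C_8.

8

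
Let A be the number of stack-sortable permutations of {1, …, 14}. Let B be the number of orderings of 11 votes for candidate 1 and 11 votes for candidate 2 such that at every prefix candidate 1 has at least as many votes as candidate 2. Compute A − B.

By Knuth's characterisation, the stack-sortable permutations of length 14 are the 231-avoiders, numbering C_14. So A = C_14 = 2674440.
Ballot sequences with n votes each where one side never trails are Dyck words, counted by C_n; here n = 11. So B = C_11 = 58786.
A − B = 2674440 − 58786 = 2615654.

2615654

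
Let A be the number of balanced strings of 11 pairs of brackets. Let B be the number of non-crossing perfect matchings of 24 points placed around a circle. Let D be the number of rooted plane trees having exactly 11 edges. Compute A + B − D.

208012

A balanced arrangement of 11 bracket pairs is a Dyck word of semilength 11, so the count is C_11. So A = C_11 = 58786.
Pairing 24 circle points by 12 non-crossing chords gives C_12 matchings. So B = C_12 = 208012.
A rooted plane tree with 11 edges has 12 nodes, and the count is C_11. So D = C_11 = 58786.
A + B − D = 58786 + 208012 − 58786 = 208012.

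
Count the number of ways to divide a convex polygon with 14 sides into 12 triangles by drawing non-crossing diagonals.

The number of triangulations of a 14-gon is the Catalan number C_12 (index = sides − 2).
C_12 = C_11 · 2(2·11+1)/(11+2) = 58786 · 46/13 = 208012.

208012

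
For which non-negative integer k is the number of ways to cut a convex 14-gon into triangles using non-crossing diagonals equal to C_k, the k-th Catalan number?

The number of triangulations of a 14-gon is the Catalan number C_12 (index = sides − 2).

12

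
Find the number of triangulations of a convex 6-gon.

A convex 6-gon is triangulated into 4 triangles, and the number of such triangulations is the Catalan number C_{6−2} = C_4.
C_4 = C_3 · 2(2·3+1)/(3+2) = 5 · 14/5 = 14.

14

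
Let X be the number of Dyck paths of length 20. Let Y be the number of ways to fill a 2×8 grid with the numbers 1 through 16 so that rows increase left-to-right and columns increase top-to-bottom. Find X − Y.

15366

Dyck paths of semilength n (length 2n) are counted by C_n; here n = 10. So X = C_10 = 16796.
Standard Young tableaux of shape 2×n are counted by C_n; here n = 8. So Y = C_8 = 1430.
X − Y = 16796 − 1430 = 15366.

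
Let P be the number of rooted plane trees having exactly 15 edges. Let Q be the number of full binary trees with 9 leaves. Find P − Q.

Rooted ordered trees with n edges are counted by C_n; here n = 15. So P = C_15 = 9694845.
Full binary trees with 9 leaves have 9−1 = 8 internal nodes, so there are C_8 of them. So Q = C_8 = 1430.
P − Q = 9694845 − 1430 = 9693415.

9693415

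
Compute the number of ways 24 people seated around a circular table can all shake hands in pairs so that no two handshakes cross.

With 24 = 2·12 people, non-crossing handshake pairings are non-crossing perfect matchings on a circle, counted by C_12.
C_12 = 208012.

208012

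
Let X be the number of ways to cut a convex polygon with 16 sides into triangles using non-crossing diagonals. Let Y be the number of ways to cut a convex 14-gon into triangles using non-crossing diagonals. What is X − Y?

2466428

A convex 16-gon is triangulated into 14 triangles, and the number of such triangulations is the Catalan number C_{16−2} = C_14. So X = C_14 = 2674440.
Triangulations of a convex m-gon are counted by C_{m−2}; with m = 14 this is C_12. So Y = C_12 = 208012.
X − Y = 2674440 − 208012 = 2466428.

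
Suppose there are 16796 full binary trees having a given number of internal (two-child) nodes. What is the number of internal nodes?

10

Full binary trees with n internal nodes are counted by C_n, and C_10 = 16796.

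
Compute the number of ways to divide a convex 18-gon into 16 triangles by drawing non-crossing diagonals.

A convex 18-gon is triangulated into 16 triangles, and the number of such triangulations is the Catalan number C_{18−2} = C_16.
C_16 = 35357670.

35357670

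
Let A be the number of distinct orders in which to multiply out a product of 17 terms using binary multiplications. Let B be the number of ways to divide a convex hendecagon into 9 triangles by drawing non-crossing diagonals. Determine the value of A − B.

35352808

Ways to associate a product of 17 factors correspond to binary trees on 17 leaves, so the count is C_16. So A = C_16 = 35357670.
A convex 11-gon is triangulated into 9 triangles, and the number of such triangulations is the Catalan number C_{11−2} = C_9. So B = C_9 = 4862.
A − B = 35357670 − 4862 = 35352808.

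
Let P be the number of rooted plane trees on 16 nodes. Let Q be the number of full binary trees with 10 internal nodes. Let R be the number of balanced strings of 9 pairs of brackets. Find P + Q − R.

9706779

A rooted plane tree on 16 nodes has 15 edges, and such trees are counted by C_15. So P = C_15 = 9694845.
Full binary trees with n internal nodes are counted by C_n; here n = 10. So Q = C_10 = 16796.
With 9 pairs the number of balanced bracket strings is the Catalan number C_9. So R = C_9 = 4862.
P + Q − R = 9694845 + 16796 − 4862 = 9706779.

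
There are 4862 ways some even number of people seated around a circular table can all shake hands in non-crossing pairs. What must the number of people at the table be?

Non-crossing handshake pairings of 2n people are counted by C_n. The Catalan number equal to 4862 is C_9.
So n = 9, and there are 2n = 18 people.

18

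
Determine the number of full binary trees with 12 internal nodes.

The number of full binary trees on 12 internal nodes is the Catalan number C_12.
C_12 = C(24,12)/13 = 2704156/13 = 208012.

208012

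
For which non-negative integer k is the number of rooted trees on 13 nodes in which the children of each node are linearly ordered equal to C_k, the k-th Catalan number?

12

A rooted plane tree on 13 nodes has 12 edges, and such trees are counted by C_12.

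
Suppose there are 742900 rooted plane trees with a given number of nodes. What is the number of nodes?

14

Rooted ordered trees on m nodes are counted by C_{m−1}; 742900 = C_13.
So the index is 13, and the number of nodes is 13 + 1 = 14.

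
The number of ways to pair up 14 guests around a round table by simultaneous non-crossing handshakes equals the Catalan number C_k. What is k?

Non-crossing handshake pairings of 2n people are counted by C_n; 14 people gives n = 7.

7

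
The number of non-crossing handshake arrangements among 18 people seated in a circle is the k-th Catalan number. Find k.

9

Non-crossing handshake pairings of 2n people are counted by C_n; 18 people gives n = 9.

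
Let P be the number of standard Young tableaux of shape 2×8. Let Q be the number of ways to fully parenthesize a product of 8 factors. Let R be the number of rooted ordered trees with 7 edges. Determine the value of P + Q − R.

Standard Young tableaux of shape 2×n are counted by C_n; here n = 8. So P = C_8 = 1430.
Parenthesizations of m factors correspond to full binary trees with m leaves, counted by C_{m−1}; m = 8 gives C_7. So Q = C_7 = 429.
Rooted ordered trees with n edges are counted by C_n; here n = 7. So R = C_7 = 429.
P + Q − R = 1430 + 429 − 429 = 1430.

1430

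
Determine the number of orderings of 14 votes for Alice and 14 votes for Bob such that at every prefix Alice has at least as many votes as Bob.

Reading a vote for the leader as '(' and for the other as ')' turns such a sequence into a balanced string of 14 pairs, so the count is C_14.
C_14 = C_13 · 2(2·13+1)/(13+2) = 742900 · 54/15 = 2674440.

2674440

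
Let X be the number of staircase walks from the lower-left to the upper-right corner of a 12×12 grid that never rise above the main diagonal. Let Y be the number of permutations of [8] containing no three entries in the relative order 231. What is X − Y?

206582

Monotone paths in an n×n grid that stay weakly below the diagonal are counted by C_n; here n = 12. So X = C_12 = 208012.
Permutations of [n] avoiding any single length-3 pattern are counted by C_n; here n = 8. So Y = C_8 = 1430.
X − Y = 208012 − 1430 = 206582.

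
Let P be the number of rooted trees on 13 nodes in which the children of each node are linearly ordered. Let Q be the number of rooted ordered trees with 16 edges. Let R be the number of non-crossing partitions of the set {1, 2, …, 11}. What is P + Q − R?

A rooted plane tree on 13 nodes has 12 edges, and such trees are counted by C_12. So P = C_12 = 208012.
A rooted plane tree with 16 edges has 17 nodes, and the count is C_16. So Q = C_16 = 35357670.
The non-crossing partitions of [11] form a lattice of size C_11. So R = C_11 = 58786.
P + Q − R = 208012 + 35357670 − 58786 = 35506896.

35506896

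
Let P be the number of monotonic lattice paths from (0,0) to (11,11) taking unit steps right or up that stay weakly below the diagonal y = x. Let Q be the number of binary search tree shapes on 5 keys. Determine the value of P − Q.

58744

Sub-diagonal monotone paths from (0,0) to (11,11) biject with Dyck paths of semilength 11, giving C_11. So P = C_11 = 58786.
Rooted binary trees with 5 nodes (each child slot possibly empty) number C_5. So Q = C_5 = 42.
P − Q = 58786 − 42 = 58744.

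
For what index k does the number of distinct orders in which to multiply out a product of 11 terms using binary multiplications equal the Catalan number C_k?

10

Ways to associate a product of 11 factors correspond to binary trees on 11 leaves, so the count is C_10.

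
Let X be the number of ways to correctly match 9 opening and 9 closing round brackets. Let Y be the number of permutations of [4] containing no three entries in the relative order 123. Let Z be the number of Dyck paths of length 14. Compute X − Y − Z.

4419

A balanced arrangement of 9 bracket pairs is a Dyck word of semilength 9, so the count is C_9. So X = C_9 = 4862.
For any fixed pattern of length 3, the pattern-avoiding permutations of [4] number C_4. So Y = C_4 = 14.
Dyck paths of semilength n (length 2n) are counted by C_n; here n = 7. So Z = C_7 = 429.
X − Y − Z = 4862 − 14 − 429 = 4419.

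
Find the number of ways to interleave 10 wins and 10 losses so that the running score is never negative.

16796

Ballot sequences with n votes each where one side never trails are Dyck words, counted by C_n; here n = 10.
C_10 = 16796.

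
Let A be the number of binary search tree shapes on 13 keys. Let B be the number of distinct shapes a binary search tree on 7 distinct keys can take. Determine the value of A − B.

742471

There are C_n binary search tree shapes on n keys; with n = 13 that is C_13. So A = C_13 = 742900.
Rooted binary trees with 7 nodes (each child slot possibly empty) number C_7. So B = C_7 = 429.
A − B = 742900 − 429 = 742471.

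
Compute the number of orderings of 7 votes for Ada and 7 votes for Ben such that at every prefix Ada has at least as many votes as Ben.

429

Reading a vote for the leader as '(' and for the other as ')' turns such a sequence into a balanced string of 7 pairs, so the count is C_7.
C_7 = C_6 · 2(2·6+1)/(6+2) = 132 · 26/8 = 429.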